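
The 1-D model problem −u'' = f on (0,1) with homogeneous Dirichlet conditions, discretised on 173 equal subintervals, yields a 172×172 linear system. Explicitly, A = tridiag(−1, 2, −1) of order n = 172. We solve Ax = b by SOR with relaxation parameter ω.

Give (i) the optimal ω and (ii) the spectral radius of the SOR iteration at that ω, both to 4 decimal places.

With n=172, ρ(Jacobi) = cos(π/173) = 0.9998.
√(1 − cos²(π/173)) = sin(π/173) ≈ 0.01816.
Then 2/(1+√(1−ρ_J²)) = 2/(1+0.01816); ω* = 2/1.01816 = 1.9643.
At ω = 1.9643 every |λ(B_ω)| = ω−1, so ρ_SOR = 0.9643.

ω* = 1.9643, ρ_SOR = 0.9643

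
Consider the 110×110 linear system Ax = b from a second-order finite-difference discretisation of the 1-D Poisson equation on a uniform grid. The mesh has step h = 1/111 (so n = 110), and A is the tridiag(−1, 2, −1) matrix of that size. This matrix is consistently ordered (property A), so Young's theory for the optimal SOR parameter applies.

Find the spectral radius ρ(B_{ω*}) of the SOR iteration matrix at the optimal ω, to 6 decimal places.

ρ_J = max_k |cos(kπ/111)| = cos(π/111) = 0.999600
√(1−ρ_J²) = |sin(π/111)| = 0.0282989
[ω*] 2 ÷ (1 + 0.0282989) = 2 ÷ 1.0282989 = 1.944960.
Hence ρ(B_{ω*}) = 1.944960 − 1 = 0.944960.

ρ_SOR = 0.944960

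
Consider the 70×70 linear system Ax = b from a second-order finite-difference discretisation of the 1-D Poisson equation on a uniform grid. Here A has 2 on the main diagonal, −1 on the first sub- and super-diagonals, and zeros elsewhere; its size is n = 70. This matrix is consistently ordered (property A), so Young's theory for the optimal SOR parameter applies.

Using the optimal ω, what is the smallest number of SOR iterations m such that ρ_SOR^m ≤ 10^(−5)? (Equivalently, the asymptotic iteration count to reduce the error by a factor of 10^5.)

m = 131

n=70: λ(B_J) = 1 − λ(A)/2 = cos(kπ/71); k=1 gives ρ_J = 0.9990212.
√(1−ρ_J²) = |sin(π/71)| = 0.0442333
ω* = 2/(1+0.0442333) = 1.9152808
At ω = 1.9152808 every |λ(B_ω)| = ω−1, so ρ_SOR = 0.9152808.
m ≥ 5·ln10 / (−ln 0.9152808) = 130.053; smallest integer m = 131.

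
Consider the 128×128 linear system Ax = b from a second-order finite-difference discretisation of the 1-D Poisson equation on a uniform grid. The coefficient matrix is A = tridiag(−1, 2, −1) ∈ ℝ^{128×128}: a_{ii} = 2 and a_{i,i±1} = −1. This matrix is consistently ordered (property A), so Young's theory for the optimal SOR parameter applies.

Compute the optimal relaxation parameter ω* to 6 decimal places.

ω* = 1.952456

ρ_J = max_k |cos(kπ/129)| = cos(π/129) = 0.999703
1 − cos²(π/129) = sin²(π/129) ⇒ √(1−ρ_J²) = sin(π/129) = 0.0243510.
So ω* = 2/1.0243510 = 1.952456 (Young).
and ρ(B_{ω*}) = 1.952456 − 1 = 0.952456.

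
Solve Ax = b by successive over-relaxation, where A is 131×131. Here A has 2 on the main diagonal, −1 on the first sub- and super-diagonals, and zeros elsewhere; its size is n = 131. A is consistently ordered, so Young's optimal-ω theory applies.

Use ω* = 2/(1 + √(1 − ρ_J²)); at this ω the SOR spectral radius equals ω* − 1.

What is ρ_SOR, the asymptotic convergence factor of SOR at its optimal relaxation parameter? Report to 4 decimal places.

½·tridiag(1,0,1) at n=131: λ_k = cos(kπ/132); max |λ| at k=1 ⇒ ρ_J = cos(π/132) ≈ 0.9997.
root = sin(π/132) = 0.02380  (since 1−cos² = sin²).
[ω*] 2 ÷ (1 + 0.02380) = 2 ÷ 1.02380 = 1.9535.
ρ(B_{ω*}) = ω*−1 = 0.9535

ρ_SOR = 0.9535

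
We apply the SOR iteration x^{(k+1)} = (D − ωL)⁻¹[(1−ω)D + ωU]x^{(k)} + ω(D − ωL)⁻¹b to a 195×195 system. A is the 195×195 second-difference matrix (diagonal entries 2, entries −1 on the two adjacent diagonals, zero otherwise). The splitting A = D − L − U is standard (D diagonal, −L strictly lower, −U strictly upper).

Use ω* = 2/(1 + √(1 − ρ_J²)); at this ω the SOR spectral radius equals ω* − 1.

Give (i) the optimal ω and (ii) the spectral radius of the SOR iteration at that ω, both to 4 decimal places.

B_J for the 195×195 system has eigenvalues cos(kπ/196); ρ_J = cos(π/196) = 0.9999.
1 − cos²(π/196) = sin²(π/196) ⇒ √(1−ρ_J²) = sin(π/196) = 0.01603.
Young: ω* = 2/(1+√(1−ρ_J²)) = 2/(1+0.01603) = 2/1.01603 = 1.9684.
ρ_SOR = ω* − 1 ≈ 0.9684.

ω* = 1.9684, ρ_SOR = 0.9684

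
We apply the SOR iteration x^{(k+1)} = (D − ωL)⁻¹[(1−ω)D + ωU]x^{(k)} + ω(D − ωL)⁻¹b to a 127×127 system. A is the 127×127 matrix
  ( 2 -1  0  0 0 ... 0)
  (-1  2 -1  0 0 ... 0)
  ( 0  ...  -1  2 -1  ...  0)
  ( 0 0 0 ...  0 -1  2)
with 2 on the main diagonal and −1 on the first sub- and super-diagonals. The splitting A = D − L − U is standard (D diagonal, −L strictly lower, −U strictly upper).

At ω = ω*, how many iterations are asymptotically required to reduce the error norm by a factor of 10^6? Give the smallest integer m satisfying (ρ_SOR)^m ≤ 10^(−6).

m = 282

n=127: λ(B_J) = 1 − λ(A)/2 = cos(kπ/128); k=1 gives ρ_J = 0.9996988.
√(1−ρ_J²) = |sin(π/128)| = 0.0245412
ω* = 2/(1+0.0245412) = 1.9520933
At ω = 1.9520933 every |λ(B_ω)| = ω−1, so ρ_SOR = 0.9520933.
m ≥ 6·ln10 / (−ln 0.9520933) = 281.419; smallest integer m = 282.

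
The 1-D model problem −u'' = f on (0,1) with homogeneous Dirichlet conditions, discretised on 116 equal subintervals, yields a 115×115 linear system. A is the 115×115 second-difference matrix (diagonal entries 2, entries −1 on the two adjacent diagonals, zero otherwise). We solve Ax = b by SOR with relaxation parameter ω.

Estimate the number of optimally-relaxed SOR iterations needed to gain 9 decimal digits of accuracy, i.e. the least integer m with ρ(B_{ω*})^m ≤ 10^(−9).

m = 383

ρ_J = max_k |cos(kπ/116)| = cos(π/116) = 0.9996333
root = sin(π/116) = 0.0270794  (since 1−cos² = sin²).
ω* = 2 / (1 + 0.0270794) = 2 / 1.0270794 ≈ 1.9472691.
At ω = 1.9472691 every |λ(B_ω)| = ω−1, so ρ_SOR = 0.9472691.
Need (0.9472691)^m ≤ 10^(−9): m ≥ 9·ln10/|ln 0.9472691| = 20.7233/0.0541721 = 382.546 ⇒ m = 383.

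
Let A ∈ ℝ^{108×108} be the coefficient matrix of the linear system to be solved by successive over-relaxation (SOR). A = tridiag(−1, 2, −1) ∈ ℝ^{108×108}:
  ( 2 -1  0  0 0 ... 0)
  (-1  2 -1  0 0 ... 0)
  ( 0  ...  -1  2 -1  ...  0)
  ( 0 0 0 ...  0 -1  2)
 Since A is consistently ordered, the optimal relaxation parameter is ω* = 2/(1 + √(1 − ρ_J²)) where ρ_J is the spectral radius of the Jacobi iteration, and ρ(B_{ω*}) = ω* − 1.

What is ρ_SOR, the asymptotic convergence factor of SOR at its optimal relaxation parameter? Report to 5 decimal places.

spectrum of D⁻¹(L+U) = {cos(kπ/109) : 1≤k≤108}; ρ_J = cos(π/109) = 0.99958.
√(1 − cos²(π/109)) = sin(π/109) ≈ 0.028818.
ω* = 2/(1 + 0.028818) = 2/1.028818 = 1.94398.
At ω = 1.94398 every |λ(B_ω)| = ω−1, so ρ_SOR = 0.94398.

ρ_SOR = 0.94398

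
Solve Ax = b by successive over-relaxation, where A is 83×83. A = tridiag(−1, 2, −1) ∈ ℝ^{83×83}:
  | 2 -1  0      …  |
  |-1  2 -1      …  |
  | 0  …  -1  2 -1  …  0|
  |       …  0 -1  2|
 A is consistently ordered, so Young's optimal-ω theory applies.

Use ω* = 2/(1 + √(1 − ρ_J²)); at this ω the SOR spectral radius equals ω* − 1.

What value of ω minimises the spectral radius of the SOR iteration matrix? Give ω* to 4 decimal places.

With n=83, ρ(Jacobi) = cos(π/84) = 0.9993.
√(1−ρ_J²) = |sin(π/84)| = 0.03739
ω* = 2 / (1 + 0.03739) = 2 / 1.03739 ≈ 1.9279.
Hence ρ(B_{ω*}) = 1.9279 − 1 = 0.9279.

ω* = 1.9279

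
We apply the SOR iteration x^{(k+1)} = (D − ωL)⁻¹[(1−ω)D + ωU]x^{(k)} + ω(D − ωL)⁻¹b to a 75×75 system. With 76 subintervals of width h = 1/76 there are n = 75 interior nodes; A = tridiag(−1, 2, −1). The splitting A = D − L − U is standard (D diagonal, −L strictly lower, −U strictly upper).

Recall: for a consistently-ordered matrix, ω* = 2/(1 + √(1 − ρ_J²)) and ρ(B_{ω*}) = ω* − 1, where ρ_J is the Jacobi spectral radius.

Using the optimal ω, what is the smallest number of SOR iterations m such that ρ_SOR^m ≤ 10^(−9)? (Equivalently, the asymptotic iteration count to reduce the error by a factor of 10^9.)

n=75: λ(B_J) = 1 − λ(A)/2 = cos(kπ/76); k=1 gives ρ_J = 0.9991458.
√(1−ρ_J²) = |sin(π/76)| = 0.0413250
Then 2/(1+√(1−ρ_J²)) = 2/(1+0.0413250); ω* = 2/1.0413250 = 1.9206300.
ρ_SOR = ω* − 1 ≈ 0.9206300.
m ≥ 9·ln10 / (−ln 0.9206300) = 250.593; smallest integer m = 251.

m = 251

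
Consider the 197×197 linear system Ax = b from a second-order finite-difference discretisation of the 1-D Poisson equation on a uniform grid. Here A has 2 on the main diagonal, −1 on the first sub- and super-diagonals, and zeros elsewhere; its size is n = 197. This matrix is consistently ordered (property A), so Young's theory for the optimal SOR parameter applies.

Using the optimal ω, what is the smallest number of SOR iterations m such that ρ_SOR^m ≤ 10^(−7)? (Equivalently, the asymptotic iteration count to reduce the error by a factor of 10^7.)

m = 508

ρ_J = max_k |cos(kπ/198)| = cos(π/198) = 0.9998741
root = sin(π/198) = 0.0158660  (since 1−cos² = sin²).
Then 2/(1+√(1−ρ_J²)) = 2/(1+0.0158660); ω* = 2/1.0158660 = 1.9687636.
ρ_SOR = ω* − 1 ≈ 0.9687636.
For 7 digits: m = 7·ln10 / (−ln 0.9687636) = 16.1181/0.0317347 = 507.901; round up → m = 508.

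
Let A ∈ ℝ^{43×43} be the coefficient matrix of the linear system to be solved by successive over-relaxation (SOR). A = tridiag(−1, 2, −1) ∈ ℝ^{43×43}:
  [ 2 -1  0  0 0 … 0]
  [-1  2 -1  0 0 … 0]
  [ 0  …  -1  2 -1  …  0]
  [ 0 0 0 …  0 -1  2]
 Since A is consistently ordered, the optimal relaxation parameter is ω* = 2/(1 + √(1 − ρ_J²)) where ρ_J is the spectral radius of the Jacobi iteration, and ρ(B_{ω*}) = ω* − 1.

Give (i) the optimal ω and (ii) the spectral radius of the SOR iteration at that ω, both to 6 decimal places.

ω* = 1.866822, ρ_SOR = 0.866822

spectrum of D⁻¹(L+U) = {cos(kπ/44) : 1≤k≤43}; ρ_J = cos(π/44) = 0.997452.
root = sin(π/44) = 0.0713392  (since 1−cos² = sin²).
[ω*] 2 ÷ (1 + 0.0713392) = 2 ÷ 1.0713392 = 1.866822.
ρ(B_{ω*}) = ω*−1 = 0.866822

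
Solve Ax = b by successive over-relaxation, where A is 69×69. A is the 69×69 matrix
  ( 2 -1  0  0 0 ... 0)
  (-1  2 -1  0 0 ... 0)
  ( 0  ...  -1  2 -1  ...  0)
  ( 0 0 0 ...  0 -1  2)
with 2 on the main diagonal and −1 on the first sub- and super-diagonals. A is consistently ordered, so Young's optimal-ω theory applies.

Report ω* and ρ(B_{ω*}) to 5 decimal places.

[ρ_J] n=69: ρ(B_J) = cos(π/(n+1)) = cos(π/70) = 0.99899.
√(1−ρ_J²) simplifies to sin(π/70) = 0.044865.
ω* = 2 / (1 + 0.044865) = 2 / 1.044865 ≈ 1.91412.
At ω = 1.91412 every |λ(B_ω)| = ω−1, so ρ_SOR = 0.91412.

ω* = 1.91412, ρ_SOR = 0.91412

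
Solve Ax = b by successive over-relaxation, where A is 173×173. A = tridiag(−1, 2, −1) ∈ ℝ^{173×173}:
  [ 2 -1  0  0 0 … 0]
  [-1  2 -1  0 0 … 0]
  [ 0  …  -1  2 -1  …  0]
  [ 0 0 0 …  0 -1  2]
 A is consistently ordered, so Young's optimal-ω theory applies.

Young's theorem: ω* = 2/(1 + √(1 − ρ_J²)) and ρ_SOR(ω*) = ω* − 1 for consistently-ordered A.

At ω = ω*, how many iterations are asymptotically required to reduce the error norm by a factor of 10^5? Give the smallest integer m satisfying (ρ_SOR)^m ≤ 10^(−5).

m = 319

n=173: λ(B_J) = 1 − λ(A)/2 = cos(kπ/174); k=1 gives ρ_J = 0.9998370.
√(1 − cos²(π/174)) = sin(π/174) ≈ 0.0180541.
[ω*] 2 ÷ (1 + 0.0180541) = 2 ÷ 1.0180541 = 1.9645321.
ρ(B_{ω*}) = ω*−1 = 0.9645321
5·ln10 = 11.5129; −ln(0.9645321) = 0.0361122; m = ⌈11.5129/0.0361122⌉ = ⌈318.809⌉ = 319.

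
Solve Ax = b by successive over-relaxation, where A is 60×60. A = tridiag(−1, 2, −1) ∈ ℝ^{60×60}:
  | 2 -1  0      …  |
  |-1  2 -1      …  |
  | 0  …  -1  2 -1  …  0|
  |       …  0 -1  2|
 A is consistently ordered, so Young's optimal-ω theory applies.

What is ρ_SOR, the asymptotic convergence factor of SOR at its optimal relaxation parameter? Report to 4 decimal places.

With n=60, ρ(Jacobi) = cos(π/61) = 0.9987.
root = sin(π/61) = 0.05148  (since 1−cos² = sin²).
Then 2/(1+√(1−ρ_J²)) = 2/(1+0.05148); ω* = 2/1.05148 = 1.9021.
ρ(B_{ω*}) = ω*−1 = 0.9021

ρ_SOR = 0.9021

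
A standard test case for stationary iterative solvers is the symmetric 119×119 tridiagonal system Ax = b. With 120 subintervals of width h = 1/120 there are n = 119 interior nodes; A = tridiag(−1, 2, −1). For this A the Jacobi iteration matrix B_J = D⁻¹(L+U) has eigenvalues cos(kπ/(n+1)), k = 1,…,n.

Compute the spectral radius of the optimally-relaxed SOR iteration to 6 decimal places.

ρ_SOR = 0.948982

[ρ_J] n=119: ρ(B_J) = cos(π/(n+1)) = cos(π/120) = 0.999657.
√(1−ρ_J²) = |sin(π/120)| = 0.0261769
So ω* = 2/1.0261769 = 1.948982 (Young).
ρ_SOR = ω* − 1 ≈ 0.948982.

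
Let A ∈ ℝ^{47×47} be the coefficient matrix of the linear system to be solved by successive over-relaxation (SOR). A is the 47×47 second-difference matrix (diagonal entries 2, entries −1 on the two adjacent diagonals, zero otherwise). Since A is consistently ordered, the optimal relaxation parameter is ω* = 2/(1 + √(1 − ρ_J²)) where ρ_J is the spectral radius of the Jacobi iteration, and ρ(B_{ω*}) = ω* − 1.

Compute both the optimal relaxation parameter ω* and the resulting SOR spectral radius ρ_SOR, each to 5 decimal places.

ω* = 1.87722, ρ_SOR = 0.87722

B_J for the 47×47 system has eigenvalues cos(kπ/48); ρ_J = cos(π/48) = 0.99786.
√(1−ρ_J²) = |sin(π/48)| = 0.065403
ω* = 2/(1 + 0.065403) = 2/1.065403 = 1.87722.
and ρ(B_{ω*}) = 1.87722 − 1 = 0.87722.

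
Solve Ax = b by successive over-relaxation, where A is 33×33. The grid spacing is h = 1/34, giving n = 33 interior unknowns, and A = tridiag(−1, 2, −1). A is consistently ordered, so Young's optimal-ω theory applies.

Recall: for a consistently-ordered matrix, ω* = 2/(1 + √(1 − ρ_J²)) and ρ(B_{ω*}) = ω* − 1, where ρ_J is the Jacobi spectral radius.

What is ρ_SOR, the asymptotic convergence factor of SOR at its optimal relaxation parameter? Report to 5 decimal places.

ρ_SOR = 0.83105

½·tridiag(1,0,1) at n=33: λ_k = cos(kπ/34); max |λ| at k=1 ⇒ ρ_J = cos(π/34) ≈ 0.99573.
√(1−ρ_J²) simplifies to sin(π/34) = 0.092268.
Then 2/(1+√(1−ρ_J²)) = 2/(1+0.092268); ω* = 2/1.092268 = 1.83105.
ρ_SOR = ω* − 1 = 1.83105 − 1 = 0.83105.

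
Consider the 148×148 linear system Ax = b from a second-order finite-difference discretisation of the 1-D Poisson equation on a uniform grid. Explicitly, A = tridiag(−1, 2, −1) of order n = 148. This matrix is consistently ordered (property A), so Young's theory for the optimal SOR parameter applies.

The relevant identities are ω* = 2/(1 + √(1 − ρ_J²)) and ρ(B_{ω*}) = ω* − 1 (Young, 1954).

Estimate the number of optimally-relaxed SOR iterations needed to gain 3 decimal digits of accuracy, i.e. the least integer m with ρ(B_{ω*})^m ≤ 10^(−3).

½·tridiag(1,0,1) at n=148: λ_k = cos(kπ/149); max |λ| at k=1 ⇒ ρ_J = cos(π/149) ≈ 0.9997777.
root = sin(π/149) = 0.0210830  (since 1−cos² = sin²).
ω* = 2 / (1 + 0.0210830) = 2 / 1.0210830 ≈ 1.9587046.
and ρ(B_{ω*}) = 1.9587046 − 1 = 0.9587046.
3·ln10 = 6.90776; −ln(0.9587046) = 0.0421723; m = ⌈6.90776/0.0421723⌉ = ⌈163.799⌉ = 164.

m = 164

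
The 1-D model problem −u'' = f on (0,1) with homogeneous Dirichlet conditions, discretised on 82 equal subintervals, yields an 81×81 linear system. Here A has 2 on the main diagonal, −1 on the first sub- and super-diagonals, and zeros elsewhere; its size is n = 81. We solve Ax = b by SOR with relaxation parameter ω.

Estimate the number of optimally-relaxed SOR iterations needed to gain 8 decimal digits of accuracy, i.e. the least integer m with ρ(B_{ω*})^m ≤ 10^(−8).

m = 241

n=81: λ(B_J) = 1 − λ(A)/2 = cos(kπ/82); k=1 gives ρ_J = 0.9992662.
√(1 − cos²(π/82)) = sin(π/82) ≈ 0.0383027.
ω* = 2 / (1 + 0.0383027) = 2 / 1.0383027 ≈ 1.9262206.
At ω = 1.9262206 every |λ(B_ω)| = ω−1, so ρ_SOR = 0.9262206.
8·ln10 = 18.4207; −ln(0.9262206) = 0.0766428; m = ⌈18.4207/0.0766428⌉ = ⌈240.345⌉ = 241.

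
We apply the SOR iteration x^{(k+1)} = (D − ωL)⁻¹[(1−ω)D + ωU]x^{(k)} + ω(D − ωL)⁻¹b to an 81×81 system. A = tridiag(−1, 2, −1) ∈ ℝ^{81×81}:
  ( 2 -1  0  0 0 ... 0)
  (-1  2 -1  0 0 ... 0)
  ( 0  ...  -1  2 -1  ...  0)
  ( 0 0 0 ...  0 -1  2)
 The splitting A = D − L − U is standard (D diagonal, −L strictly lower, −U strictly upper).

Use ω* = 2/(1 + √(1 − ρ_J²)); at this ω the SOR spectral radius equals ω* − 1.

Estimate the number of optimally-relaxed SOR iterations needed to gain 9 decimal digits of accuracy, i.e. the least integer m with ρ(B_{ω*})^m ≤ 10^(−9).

B_J for the 81×81 system has eigenvalues cos(kπ/82); ρ_J = cos(π/82) = 0.9992662.
1 − cos²(π/82) = sin²(π/82) ⇒ √(1−ρ_J²) = sin(π/82) = 0.0383027.
So ω* = 2/1.0383027 = 1.9262206 (Young).
At ω = 1.9262206 every |λ(B_ω)| = ω−1, so ρ_SOR = 0.9262206.
For 9 digits: m = 9·ln10 / (−ln 0.9262206) = 20.7233/0.0766428 = 270.388; round up → m = 271.

m = 271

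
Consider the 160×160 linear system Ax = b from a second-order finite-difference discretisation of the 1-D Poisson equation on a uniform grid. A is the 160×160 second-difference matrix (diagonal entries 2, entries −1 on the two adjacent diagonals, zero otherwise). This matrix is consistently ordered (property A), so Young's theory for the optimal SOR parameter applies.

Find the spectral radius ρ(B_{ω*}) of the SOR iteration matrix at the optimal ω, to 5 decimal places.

½·tridiag(1,0,1) at n=160: λ_k = cos(kπ/161); max |λ| at k=1 ⇒ ρ_J = cos(π/161) ≈ 0.99981.
√(1−ρ_J²) simplifies to sin(π/161) = 0.019512.
Then 2/(1+√(1−ρ_J²)) = 2/(1+0.019512); ω* = 2/1.019512 = 1.96172.
ρ(B_{ω*}) = ω*−1 = 0.96172

ρ_SOR = 0.96172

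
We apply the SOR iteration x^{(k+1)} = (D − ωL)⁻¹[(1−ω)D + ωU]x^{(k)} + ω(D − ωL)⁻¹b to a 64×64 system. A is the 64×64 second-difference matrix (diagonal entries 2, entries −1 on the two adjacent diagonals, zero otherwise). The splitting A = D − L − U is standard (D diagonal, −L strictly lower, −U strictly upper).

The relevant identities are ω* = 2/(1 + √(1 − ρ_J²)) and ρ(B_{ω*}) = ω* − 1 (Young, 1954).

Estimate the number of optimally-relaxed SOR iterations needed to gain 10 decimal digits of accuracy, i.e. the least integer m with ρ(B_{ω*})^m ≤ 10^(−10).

n=64: λ(B_J) = 1 − λ(A)/2 = cos(kπ/65); k=1 gives ρ_J = 0.9988322.
√(1 − cos²(π/65)) = sin(π/65) ≈ 0.0483134.
ω* = 2/(1 + 0.0483134) = 2/1.0483134 = 1.9078264.
At ω = 1.9078264 every |λ(B_ω)| = ω−1, so ρ_SOR = 0.9078264.
10·ln10 = 23.0259; −ln(0.9078264) = 0.0967021; m = ⌈23.0259/0.0967021⌉ = ⌈238.112⌉ = 239.

m = 239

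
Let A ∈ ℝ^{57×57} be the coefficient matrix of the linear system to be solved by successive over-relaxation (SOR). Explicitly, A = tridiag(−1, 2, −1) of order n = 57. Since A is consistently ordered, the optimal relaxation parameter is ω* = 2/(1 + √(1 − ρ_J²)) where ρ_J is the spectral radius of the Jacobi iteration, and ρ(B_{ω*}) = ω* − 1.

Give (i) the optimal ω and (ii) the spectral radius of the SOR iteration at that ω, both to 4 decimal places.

spectrum of D⁻¹(L+U) = {cos(kπ/58) : 1≤k≤57}; ρ_J = cos(π/58) = 0.9985.
√(1−ρ_J²) simplifies to sin(π/58) = 0.05414.
Then 2/(1+√(1−ρ_J²)) = 2/(1+0.05414); ω* = 2/1.05414 = 1.8973.
[ρ_SOR] ω* − 1 = 0.8973.

ω* = 1.8973, ρ_SOR = 0.8973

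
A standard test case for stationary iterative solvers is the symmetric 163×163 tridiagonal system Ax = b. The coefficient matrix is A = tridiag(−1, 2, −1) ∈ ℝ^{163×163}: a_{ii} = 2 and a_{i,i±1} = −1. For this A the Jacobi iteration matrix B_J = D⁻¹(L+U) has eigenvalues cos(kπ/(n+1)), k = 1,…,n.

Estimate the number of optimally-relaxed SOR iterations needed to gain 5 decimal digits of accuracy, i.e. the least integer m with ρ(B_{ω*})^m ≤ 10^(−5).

m = 301

ρ_J = max_k |cos(kπ/164)| = cos(π/164) = 0.9998165
√(1−ρ_J²) = |sin(π/164)| = 0.0191549
[ω*] 2 ÷ (1 + 0.0191549) = 2 ÷ 1.0191549 = 1.9624102.
Hence ρ(B_{ω*}) = 1.9624102 − 1 = 0.9624102.
For 5 digits: m = 5·ln10 / (−ln 0.9624102) = 11.5129/0.0383145 = 300.484; round up → m = 301.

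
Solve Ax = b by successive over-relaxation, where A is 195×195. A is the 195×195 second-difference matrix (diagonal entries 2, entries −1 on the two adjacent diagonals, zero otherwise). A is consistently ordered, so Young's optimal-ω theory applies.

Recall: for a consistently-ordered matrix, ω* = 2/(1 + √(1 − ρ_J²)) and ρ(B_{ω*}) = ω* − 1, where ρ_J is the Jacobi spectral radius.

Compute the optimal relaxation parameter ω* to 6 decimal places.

ω* = 1.968450

B_J for the 195×195 system has eigenvalues cos(kπ/196); ρ_J = cos(π/196) = 0.999872.
√(1 − cos²(π/196)) = sin(π/196) ≈ 0.0160278.
[ω*] 2 ÷ (1 + 0.0160278) = 2 ÷ 1.0160278 = 1.968450.
ρ_SOR = ω* − 1 ≈ 0.968450.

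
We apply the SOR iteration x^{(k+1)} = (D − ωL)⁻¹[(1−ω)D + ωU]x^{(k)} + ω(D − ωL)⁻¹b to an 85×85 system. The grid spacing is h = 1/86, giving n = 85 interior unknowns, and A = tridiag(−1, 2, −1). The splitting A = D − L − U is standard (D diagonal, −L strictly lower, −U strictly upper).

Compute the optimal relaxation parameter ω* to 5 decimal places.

ω* = 1.92953

B_J for the 85×85 system has eigenvalues cos(kπ/86); ρ_J = cos(π/86) = 0.99933.
1 − cos²(π/86) = sin²(π/86) ⇒ √(1−ρ_J²) = sin(π/86) = 0.036522.
ω* = 2/(1 + 0.036522) = 2/1.036522 = 1.92953.
[ρ_SOR] ω* − 1 = 0.92953.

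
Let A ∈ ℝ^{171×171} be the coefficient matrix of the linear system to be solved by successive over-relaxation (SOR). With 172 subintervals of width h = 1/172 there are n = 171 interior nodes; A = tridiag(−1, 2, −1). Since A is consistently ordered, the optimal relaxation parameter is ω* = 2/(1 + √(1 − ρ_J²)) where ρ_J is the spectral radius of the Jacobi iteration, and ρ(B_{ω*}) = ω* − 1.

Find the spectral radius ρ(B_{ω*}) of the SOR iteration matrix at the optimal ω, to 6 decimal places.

spectrum of D⁻¹(L+U) = {cos(kπ/172) : 1≤k≤171}; ρ_J = cos(π/172) = 0.999833.
root = sin(π/172) = 0.0182641  (since 1−cos² = sin²).
So ω* = 2/1.0182641 = 1.964127 (Young).
Hence ρ(B_{ω*}) = 1.964127 − 1 = 0.964127.

ρ_SOR = 0.964127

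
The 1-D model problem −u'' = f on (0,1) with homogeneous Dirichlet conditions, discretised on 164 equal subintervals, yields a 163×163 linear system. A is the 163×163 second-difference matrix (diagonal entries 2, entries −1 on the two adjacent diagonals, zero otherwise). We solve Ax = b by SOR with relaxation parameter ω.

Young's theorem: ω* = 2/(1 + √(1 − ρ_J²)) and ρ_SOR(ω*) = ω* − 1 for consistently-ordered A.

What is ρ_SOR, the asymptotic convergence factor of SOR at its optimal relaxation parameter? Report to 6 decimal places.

½·tridiag(1,0,1) at n=163: λ_k = cos(kπ/164); max |λ| at k=1 ⇒ ρ_J = cos(π/164) ≈ 0.999817.
root = sin(π/164) = 0.0191549  (since 1−cos² = sin²).
So ω* = 2/1.0191549 = 1.962410 (Young).
[ρ_SOR] ω* − 1 = 0.962410.

ρ_SOR = 0.962410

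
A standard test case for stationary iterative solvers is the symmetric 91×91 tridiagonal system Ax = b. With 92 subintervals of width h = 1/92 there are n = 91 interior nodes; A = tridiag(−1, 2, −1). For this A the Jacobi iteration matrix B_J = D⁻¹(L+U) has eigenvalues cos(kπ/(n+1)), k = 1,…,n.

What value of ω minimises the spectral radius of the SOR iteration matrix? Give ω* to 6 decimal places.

spectrum of D⁻¹(L+U) = {cos(kπ/92) : 1≤k≤91}; ρ_J = cos(π/92) = 0.999417.
√(1−ρ_J²) = |sin(π/92)| = 0.0341411
So ω* = 2/1.0341411 = 1.933972 (Young).
ρ_SOR = ω* − 1 = 1.933972 − 1 = 0.933972.

ω* = 1.933972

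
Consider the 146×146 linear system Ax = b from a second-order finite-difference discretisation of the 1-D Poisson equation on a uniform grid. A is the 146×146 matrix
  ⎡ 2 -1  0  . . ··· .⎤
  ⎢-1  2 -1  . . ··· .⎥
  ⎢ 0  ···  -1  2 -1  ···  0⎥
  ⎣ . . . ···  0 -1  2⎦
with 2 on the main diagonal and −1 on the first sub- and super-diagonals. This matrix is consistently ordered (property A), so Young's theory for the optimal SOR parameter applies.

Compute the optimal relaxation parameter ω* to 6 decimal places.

ω* = 1.958155

[ρ_J] n=146: ρ(B_J) = cos(π/(n+1)) = cos(π/147) = 0.999772.
√(1 − cos²(π/147)) = sin(π/147) ≈ 0.0213698.
Then 2/(1+√(1−ρ_J²)) = 2/(1+0.0213698); ω* = 2/1.0213698 = 1.958155.
and ρ(B_{ω*}) = 1.958155 − 1 = 0.958155.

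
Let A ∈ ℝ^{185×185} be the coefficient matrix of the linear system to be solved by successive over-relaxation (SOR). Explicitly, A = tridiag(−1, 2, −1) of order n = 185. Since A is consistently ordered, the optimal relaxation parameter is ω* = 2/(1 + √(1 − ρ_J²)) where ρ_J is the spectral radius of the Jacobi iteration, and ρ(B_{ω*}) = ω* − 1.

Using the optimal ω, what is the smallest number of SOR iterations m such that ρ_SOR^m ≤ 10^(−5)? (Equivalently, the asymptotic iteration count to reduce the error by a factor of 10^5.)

m = 341

ρ_J = max_k |cos(kπ/186)| = cos(π/186) = 0.9998574
root = sin(π/186) = 0.0168895  (since 1−cos² = sin²).
So ω* = 2/1.0168895 = 1.9667820 (Young).
ρ_SOR = ω* − 1 ≈ 0.9667820.
Need (0.9667820)^m ≤ 10^(−5): m ≥ 5·ln10/|ln 0.9667820| = 11.5129/0.0337822 = 340.798 ⇒ m = 341.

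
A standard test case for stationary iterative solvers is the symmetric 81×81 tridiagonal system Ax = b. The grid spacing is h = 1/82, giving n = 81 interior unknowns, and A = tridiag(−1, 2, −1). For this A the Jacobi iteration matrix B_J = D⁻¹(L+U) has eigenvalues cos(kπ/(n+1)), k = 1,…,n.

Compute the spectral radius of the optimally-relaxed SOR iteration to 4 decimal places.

n=81: λ(B_J) = 1 − λ(A)/2 = cos(kπ/82); k=1 gives ρ_J = 0.9993.
root = sin(π/82) = 0.03830  (since 1−cos² = sin²).
[ω*] 2 ÷ (1 + 0.03830) = 2 ÷ 1.03830 = 1.9262.
At ω = 1.9262 every |λ(B_ω)| = ω−1, so ρ_SOR = 0.9262.

ρ_SOR = 0.9262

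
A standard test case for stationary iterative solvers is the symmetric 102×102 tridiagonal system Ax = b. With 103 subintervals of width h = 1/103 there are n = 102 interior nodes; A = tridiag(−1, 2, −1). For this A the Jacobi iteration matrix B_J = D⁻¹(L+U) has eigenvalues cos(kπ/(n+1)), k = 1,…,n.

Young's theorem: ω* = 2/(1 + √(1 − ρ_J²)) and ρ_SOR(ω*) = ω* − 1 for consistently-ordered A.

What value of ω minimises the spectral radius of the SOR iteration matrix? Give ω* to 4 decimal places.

[ρ_J] n=102: ρ(B_J) = cos(π/(n+1)) = cos(π/103) = 0.9995.
root = sin(π/103) = 0.03050  (since 1−cos² = sin²).
Young: ω* = 2/(1+√(1−ρ_J²)) = 2/(1+0.03050) = 2/1.03050 = 1.9408.
[ρ_SOR] ω* − 1 = 0.9408.

ω* = 1.9408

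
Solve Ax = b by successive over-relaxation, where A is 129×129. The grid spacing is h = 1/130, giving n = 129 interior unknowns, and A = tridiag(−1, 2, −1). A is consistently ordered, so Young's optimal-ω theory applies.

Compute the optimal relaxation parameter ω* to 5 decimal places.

ω* = 1.95281

B_J for the 129×129 system has eigenvalues cos(kπ/130); ρ_J = cos(π/130) = 0.99971.
√(1−ρ_J²) simplifies to sin(π/130) = 0.024164.
Young: ω* = 2/(1+√(1−ρ_J²)) = 2/(1+0.024164) = 2/1.024164 = 1.95281.
ρ_SOR = ω* − 1 = 1.95281 − 1 = 0.95281.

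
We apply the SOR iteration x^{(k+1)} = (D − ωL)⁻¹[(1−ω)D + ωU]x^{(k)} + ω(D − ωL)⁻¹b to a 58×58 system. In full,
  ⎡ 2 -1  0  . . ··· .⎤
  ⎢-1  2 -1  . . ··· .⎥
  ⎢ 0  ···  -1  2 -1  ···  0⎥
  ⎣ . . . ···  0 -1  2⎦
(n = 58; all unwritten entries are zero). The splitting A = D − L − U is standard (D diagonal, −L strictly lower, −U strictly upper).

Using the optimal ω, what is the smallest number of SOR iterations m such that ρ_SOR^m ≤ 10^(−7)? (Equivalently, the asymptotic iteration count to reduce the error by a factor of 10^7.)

m = 152

ρ_J = max_k |cos(kπ/59)| = cos(π/59) = 0.9985827
1 − cos²(π/59) = sin²(π/59) ⇒ √(1−ρ_J²) = sin(π/59) = 0.0532222.
[ω*] 2 ÷ (1 + 0.0532222) = 2 ÷ 1.0532222 = 1.8989345.
[ρ_SOR] ω* − 1 = 0.8989345.
For 7 digits: m = 7·ln10 / (−ln 0.8989345) = 16.1181/0.106545 = 151.280; round up → m = 152.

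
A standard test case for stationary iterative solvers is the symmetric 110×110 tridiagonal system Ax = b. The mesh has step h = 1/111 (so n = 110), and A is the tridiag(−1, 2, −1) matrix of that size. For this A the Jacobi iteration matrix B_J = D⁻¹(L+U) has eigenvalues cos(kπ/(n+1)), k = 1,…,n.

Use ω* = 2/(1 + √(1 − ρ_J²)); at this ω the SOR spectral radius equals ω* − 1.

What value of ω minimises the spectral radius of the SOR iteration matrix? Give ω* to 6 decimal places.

ω* = 1.944960

With n=110, ρ(Jacobi) = cos(π/111) = 0.999600.
1 − cos²(π/111) = sin²(π/111) ⇒ √(1−ρ_J²) = sin(π/111) = 0.0282989.
Young: ω* = 2/(1+√(1−ρ_J²)) = 2/(1+0.0282989) = 2/1.0282989 = 1.944960.
Hence ρ(B_{ω*}) = 1.944960 − 1 = 0.944960.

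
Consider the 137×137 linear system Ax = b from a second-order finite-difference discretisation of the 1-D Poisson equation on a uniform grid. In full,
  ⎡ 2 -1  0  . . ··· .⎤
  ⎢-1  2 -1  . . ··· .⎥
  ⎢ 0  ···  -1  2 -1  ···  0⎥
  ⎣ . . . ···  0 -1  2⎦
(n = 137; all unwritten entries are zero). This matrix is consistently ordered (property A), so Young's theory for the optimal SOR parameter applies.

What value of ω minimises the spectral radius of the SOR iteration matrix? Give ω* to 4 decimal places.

ρ_J = max_k |cos(kπ/138)| = cos(π/138) = 0.9997
root = sin(π/138) = 0.02276  (since 1−cos² = sin²).
Young: ω* = 2/(1+√(1−ρ_J²)) = 2/(1+0.02276) = 2/1.02276 = 1.9555.
ρ_SOR = ω* − 1 = 1.9555 − 1 = 0.9555.

ω* = 1.9555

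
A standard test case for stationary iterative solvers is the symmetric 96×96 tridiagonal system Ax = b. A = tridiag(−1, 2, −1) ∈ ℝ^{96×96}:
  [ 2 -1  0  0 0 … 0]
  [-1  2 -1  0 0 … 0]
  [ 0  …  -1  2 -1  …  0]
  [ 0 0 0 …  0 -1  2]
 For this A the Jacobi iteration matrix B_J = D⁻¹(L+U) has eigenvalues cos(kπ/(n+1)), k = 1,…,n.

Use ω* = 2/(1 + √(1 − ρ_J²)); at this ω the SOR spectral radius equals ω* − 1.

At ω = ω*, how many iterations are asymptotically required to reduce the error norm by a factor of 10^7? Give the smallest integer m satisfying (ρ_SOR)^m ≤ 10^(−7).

m = 249

n=96: λ(B_J) = 1 − λ(A)/2 = cos(kπ/97); k=1 gives ρ_J = 0.9994756.
1 − cos²(π/97) = sin²(π/97) ⇒ √(1−ρ_J²) = sin(π/97) = 0.0323819.
ω* = 2/(1+0.0323819) = 1.9372676
and ρ(B_{ω*}) = 1.9372676 − 1 = 0.9372676.
(0.9372676)^m ≤ 10^{−7}  ⇒  m·ln(0.9372676) ≤ −7·ln10  ⇒  m ≥ 248.788  ⇒  m = 249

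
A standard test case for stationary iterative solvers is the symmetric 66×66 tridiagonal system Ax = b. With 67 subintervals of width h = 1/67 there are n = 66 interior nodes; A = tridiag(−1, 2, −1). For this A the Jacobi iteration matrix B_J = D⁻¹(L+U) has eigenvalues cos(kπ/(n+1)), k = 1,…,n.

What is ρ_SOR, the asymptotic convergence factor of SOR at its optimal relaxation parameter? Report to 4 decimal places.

ρ_SOR = 0.9105

With n=66, ρ(Jacobi) = cos(π/67) = 0.9989.
√(1−ρ_J²) = |sin(π/67)| = 0.04687
ω* = 2 / (1 + 0.04687) = 2 / 1.04687 ≈ 1.9105.
and ρ(B_{ω*}) = 1.9105 − 1 = 0.9105.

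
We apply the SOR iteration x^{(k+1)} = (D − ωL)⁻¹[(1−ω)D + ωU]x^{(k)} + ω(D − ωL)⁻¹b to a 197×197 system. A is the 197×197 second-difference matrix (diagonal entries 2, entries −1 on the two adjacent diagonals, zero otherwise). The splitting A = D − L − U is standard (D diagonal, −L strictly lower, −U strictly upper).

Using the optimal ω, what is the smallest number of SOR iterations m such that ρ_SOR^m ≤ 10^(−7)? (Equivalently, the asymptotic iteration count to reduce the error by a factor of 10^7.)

spectrum of D⁻¹(L+U) = {cos(kπ/198) : 1≤k≤197}; ρ_J = cos(π/198) = 0.9998741.
√(1−ρ_J²) simplifies to sin(π/198) = 0.0158660.
ω* = 2 / (1 + 0.0158660) = 2 / 1.0158660 ≈ 1.9687636.
At ω = 1.9687636 every |λ(B_ω)| = ω−1, so ρ_SOR = 0.9687636.
(0.9687636)^m ≤ 10^{−7}  ⇒  m·ln(0.9687636) ≤ −7·ln10  ⇒  m ≥ 507.901  ⇒  m = 508

m = 508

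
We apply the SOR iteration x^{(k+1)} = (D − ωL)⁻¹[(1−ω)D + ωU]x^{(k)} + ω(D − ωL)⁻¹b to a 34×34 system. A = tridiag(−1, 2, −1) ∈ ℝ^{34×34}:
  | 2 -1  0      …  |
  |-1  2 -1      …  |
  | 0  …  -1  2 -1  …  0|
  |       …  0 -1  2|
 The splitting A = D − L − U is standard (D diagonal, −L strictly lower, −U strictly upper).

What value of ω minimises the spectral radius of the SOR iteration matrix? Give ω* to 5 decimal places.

spectrum of D⁻¹(L+U) = {cos(kπ/35) : 1≤k≤34}; ρ_J = cos(π/35) = 0.99597.
root = sin(π/35) = 0.089639  (since 1−cos² = sin²).
ω* = 2 / (1 + 0.089639) = 2 / 1.089639 ≈ 1.83547.
At ω = 1.83547 every |λ(B_ω)| = ω−1, so ρ_SOR = 0.83547.

ω* = 1.83547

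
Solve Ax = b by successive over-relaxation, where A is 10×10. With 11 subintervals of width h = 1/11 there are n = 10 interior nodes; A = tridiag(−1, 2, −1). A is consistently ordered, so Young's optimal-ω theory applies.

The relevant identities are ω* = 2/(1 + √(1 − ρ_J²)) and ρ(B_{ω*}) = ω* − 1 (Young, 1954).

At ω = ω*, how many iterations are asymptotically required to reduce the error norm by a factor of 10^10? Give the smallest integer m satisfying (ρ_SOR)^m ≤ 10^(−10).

B_J for the 10×10 system has eigenvalues cos(kπ/11); ρ_J = cos(π/11) = 0.9594930.
√(1−ρ_J²) = |sin(π/11)| = 0.2817326
ω* = 2 / (1 + 0.2817326) = 2 / 1.2817326 ≈ 1.5603879.
At ω = 1.5603879 every |λ(B_ω)| = ω−1, so ρ_SOR = 0.5603879.
For 10 digits: m = 10·ln10 / (−ln 0.5603879) = 23.0259/0.579126 = 39.760; round up → m = 40.

m = 40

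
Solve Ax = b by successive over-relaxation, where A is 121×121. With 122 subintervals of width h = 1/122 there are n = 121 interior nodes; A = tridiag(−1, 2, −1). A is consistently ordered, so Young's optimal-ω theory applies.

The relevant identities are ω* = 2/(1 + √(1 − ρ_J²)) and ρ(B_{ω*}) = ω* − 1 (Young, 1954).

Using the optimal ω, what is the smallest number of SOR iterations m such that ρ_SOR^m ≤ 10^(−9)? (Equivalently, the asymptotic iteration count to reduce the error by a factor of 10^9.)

ρ_J = max_k |cos(kπ/122)| = cos(π/122) = 0.9996685
√(1 − cos²(π/122)) = sin(π/122) ≈ 0.0257479.
ω* = 2 / (1 + 0.0257479) = 2 / 1.0257479 ≈ 1.9497968.
and ρ(B_{ω*}) = 1.9497968 − 1 = 0.9497968.
m ≥ 9·ln10 / (−ln 0.9497968) = 402.338; smallest integer m = 403.

m = 403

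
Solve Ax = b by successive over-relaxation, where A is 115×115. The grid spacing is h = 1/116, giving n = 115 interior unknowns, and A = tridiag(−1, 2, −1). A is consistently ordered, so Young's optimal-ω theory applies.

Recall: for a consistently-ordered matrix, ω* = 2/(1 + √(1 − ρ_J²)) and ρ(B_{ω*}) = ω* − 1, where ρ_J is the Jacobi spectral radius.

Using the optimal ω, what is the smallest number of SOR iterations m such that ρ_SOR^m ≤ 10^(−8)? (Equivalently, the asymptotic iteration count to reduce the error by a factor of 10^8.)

With n=115, ρ(Jacobi) = cos(π/116) = 0.9996333.
root = sin(π/116) = 0.0270794  (since 1−cos² = sin²).
[ω*] 2 ÷ (1 + 0.0270794) = 2 ÷ 1.0270794 = 1.9472691.
ρ(B_{ω*}) = ω*−1 = 0.9472691
(0.9472691)^m ≤ 10^{−8}  ⇒  m·ln(0.9472691) ≤ −8·ln10  ⇒  m ≥ 340.040  ⇒  m = 341

m = 341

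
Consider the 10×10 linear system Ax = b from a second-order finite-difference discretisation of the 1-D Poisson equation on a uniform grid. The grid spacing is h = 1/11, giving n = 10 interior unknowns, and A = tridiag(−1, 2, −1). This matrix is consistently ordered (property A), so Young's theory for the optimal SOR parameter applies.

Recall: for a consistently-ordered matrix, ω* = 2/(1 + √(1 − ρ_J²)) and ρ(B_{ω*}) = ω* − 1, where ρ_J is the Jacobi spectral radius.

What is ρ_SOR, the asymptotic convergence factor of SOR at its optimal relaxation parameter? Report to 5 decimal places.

ρ_SOR = 0.56039

[ρ_J] n=10: ρ(B_J) = cos(π/(n+1)) = cos(π/11) = 0.95949.
root = sin(π/11) = 0.281733  (since 1−cos² = sin²).
So ω* = 2/1.281733 = 1.56039 (Young).
ρ_SOR = ω* − 1 = 1.56039 − 1 = 0.56039.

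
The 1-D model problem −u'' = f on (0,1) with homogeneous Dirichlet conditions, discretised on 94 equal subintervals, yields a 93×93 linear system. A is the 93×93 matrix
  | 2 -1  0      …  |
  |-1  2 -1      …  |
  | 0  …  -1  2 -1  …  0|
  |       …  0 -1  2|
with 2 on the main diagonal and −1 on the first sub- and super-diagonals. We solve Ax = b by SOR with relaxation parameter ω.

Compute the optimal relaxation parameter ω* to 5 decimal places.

ω* = 1.93533

ρ_J = max_k |cos(kπ/94)| = cos(π/94) = 0.99944
√(1 − cos²(π/94)) = sin(π/94) ≈ 0.033415.
ω* = 2 / (1 + 0.033415) = 2 / 1.033415 ≈ 1.93533.
[ρ_SOR] ω* − 1 = 0.93533.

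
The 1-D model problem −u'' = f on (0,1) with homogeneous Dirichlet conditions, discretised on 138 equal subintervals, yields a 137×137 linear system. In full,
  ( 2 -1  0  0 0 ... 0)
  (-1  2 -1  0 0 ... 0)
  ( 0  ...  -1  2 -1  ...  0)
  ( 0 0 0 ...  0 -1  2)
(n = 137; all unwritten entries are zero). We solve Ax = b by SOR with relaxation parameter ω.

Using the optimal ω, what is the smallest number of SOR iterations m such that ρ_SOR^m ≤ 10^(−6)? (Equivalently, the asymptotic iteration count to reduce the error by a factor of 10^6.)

With n=137, ρ(Jacobi) = cos(π/138) = 0.9997409.
1 − cos²(π/138) = sin²(π/138) ⇒ √(1−ρ_J²) = sin(π/138) = 0.0227632.
[ω*] 2 ÷ (1 + 0.0227632) = 2 ÷ 1.0227632 = 1.9554869.
ρ_SOR = ω* − 1 ≈ 0.9554869.
(0.9554869)^m ≤ 10^{−6}  ⇒  m·ln(0.9554869) ≤ −6·ln10  ⇒  m ≥ 303.409  ⇒  m = 304

m = 304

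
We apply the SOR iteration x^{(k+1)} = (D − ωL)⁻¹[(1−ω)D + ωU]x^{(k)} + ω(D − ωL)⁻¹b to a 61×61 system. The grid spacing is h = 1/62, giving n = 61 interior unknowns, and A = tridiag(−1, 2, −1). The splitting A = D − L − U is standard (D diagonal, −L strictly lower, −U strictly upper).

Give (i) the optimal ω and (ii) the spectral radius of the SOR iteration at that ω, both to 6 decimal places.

B_J for the 61×61 system has eigenvalues cos(kπ/62); ρ_J = cos(π/62) = 0.998717.
√(1−ρ_J²) simplifies to sin(π/62) = 0.0506492.
ω* = 2/(1+0.0506492) = 1.903585
ρ_SOR = ω* − 1 = 1.903585 − 1 = 0.903585.

ω* = 1.903585, ρ_SOR = 0.903585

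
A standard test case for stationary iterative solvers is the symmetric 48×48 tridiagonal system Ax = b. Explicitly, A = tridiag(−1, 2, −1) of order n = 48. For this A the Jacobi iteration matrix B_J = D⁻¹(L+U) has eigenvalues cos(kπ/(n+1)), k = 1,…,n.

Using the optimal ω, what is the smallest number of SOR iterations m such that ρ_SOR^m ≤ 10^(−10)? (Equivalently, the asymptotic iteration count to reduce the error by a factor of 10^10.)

m = 180

n=48: λ(B_J) = 1 − λ(A)/2 = cos(kπ/49); k=1 gives ρ_J = 0.9979454.
√(1 − cos²(π/49)) = sin(π/49) ≈ 0.0640702.
Then 2/(1+√(1−ρ_J²)) = 2/(1+0.0640702); ω* = 2/1.0640702 = 1.8795752.
ρ_SOR = ω* − 1 ≈ 0.8795752.
m ≥ 10·ln10 / (−ln 0.8795752) = 179.447; smallest integer m = 180.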